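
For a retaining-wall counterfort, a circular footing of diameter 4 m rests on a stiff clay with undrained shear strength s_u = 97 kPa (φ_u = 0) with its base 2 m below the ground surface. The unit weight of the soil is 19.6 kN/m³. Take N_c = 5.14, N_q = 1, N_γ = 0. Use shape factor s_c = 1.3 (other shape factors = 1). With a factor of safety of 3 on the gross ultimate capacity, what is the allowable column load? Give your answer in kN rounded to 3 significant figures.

P_all ≈ 2880 kN

Effective surcharge at the founding depth q = γ·D_f = 19.6 × 2 = 39.2 kPa.
q_ult = c·N_c·s_c + q·N_q
     = 97 × 5.14 × 1.3 + 39.2 × 1
     = 648.15 + 39.2 = 687.35 kPa.
Gross allowable pressure q_all = 687.35 / 3 = 229.12 kPa.
Footing area = 12.5664 m², so allowable column load = 229.12 × 12.5664 = 2879.2 kN.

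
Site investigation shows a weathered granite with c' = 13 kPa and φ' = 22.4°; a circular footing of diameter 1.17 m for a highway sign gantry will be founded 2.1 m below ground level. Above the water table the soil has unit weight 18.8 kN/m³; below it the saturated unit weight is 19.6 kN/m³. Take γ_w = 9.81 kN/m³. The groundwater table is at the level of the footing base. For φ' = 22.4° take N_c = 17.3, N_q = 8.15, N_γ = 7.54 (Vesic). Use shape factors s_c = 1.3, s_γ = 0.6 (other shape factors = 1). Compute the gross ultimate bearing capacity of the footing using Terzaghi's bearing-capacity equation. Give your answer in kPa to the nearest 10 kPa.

q_ult ≈ 640 kPa

Effective surcharge at the founding depth q = γ·D_f = 18.8 × 2.1 = 39.48 kPa.
The water table coincides with the base, so in the self-weight term γ → γ' = 9.79 kN/m³.
q_ult = c·N_c·s_c + q·N_q + 0.5·γ·B·N_γ·s_γ
     = 13 × 17.3 × 1.3 + 39.48 × 8.15 + 0.5 × 9.79 × 1.17 × 7.54 × 0.6
     = 292.37 + 321.76 + 25.91 = 640.04 kPa.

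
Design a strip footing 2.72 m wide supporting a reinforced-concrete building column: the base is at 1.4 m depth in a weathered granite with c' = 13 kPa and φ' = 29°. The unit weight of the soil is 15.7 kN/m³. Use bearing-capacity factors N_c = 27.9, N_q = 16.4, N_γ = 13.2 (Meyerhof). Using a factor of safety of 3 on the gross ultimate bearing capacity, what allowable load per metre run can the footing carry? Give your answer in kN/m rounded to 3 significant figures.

q = γ·D_f = 15.7 × 1.4 = 21.98 kPa.
c·N_c = 13 × 27.9 = 362.7 kPa
q·N_q = 21.98 × 16.4 = 360.47 kPa
0.5·γ·B·N_γ = 0.5 × 15.7 × 2.72 × 13.2 = 281.85 kPa
q_ult = 362.7 + 360.47 + 281.85 = 1005 kPa.
Gross allowable pressure q_all = 1005 / 3 = 335.01 kPa.
Allowable wall load = q_all × B = 335.01 × 2.72 = 911.22 kN per metre run.

≈ 911 kN/m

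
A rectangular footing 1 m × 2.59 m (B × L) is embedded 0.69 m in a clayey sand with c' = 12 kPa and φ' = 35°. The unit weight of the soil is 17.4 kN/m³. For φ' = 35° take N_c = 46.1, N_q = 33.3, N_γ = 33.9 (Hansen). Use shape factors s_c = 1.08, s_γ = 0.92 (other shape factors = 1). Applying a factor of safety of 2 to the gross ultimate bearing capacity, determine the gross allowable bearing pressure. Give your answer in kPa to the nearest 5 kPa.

q_all ≈ 635 kPa

Overburden at base level: q = 17.4 × 0.69 = 12.006 kPa.
Cohesion term c·N_c·s_c = 12 × 46.1 × 1.08 = 597.46 kPa; surcharge term q·N_q = 12.006 × 33.3 = 399.8 kPa; self-weight term 0.5·γ·B·N_γ·s_γ = 0.5 × 17.4 × 1 × 33.9 × 0.92 = 271.34 kPa.
q_ult = 597.46 + 399.8 + 271.34 = 1268.6 kPa.
q_all = q_ult / FS = 1268.6 / 2 = 634.3 kPa.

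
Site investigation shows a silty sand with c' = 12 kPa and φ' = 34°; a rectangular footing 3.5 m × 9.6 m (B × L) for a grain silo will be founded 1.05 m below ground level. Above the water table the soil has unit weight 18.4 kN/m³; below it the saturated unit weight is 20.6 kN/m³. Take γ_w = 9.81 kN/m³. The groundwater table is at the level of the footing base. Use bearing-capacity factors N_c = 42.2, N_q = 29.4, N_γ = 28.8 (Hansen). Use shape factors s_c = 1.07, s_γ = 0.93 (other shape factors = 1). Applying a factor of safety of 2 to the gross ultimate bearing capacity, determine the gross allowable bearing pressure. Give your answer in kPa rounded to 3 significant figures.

q_all ≈ 808 kPa

Effective surcharge at the founding depth q = γ·D_f = 18.4 × 1.05 = 19.32 kPa.
The water table coincides with the base, so in the self-weight term γ → γ' = 10.79 kN/m³.
q_ult = c·N_c·s_c + q·N_q + 0.5·γ·B·N_γ·s_γ
     = 12 × 42.2 × 1.07 + 19.32 × 29.4 + 0.5 × 10.79 × 3.5 × 28.8 × 0.93
     = 541.85 + 568.01 + 505.75 = 1615.6 kPa.
q_all = q_ult / FS = 1615.6 / 2 = 807.8 kPa.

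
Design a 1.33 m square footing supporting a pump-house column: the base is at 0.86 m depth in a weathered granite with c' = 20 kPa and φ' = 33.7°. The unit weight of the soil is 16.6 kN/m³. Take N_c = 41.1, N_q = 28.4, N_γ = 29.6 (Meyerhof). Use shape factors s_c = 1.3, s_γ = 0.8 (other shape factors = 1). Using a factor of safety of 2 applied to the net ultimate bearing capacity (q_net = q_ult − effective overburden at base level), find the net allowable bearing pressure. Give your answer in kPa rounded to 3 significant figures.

Effective surcharge at the founding depth q = γ·D_f = 16.6 × 0.86 = 14.276 kPa.
q_ult = c·N_c·s_c + q·N_q + 0.5·γ·B·N_γ·s_γ
     = 20 × 41.1 × 1.3 + 14.276 × 28.4 + 0.5 × 16.6 × 1.33 × 29.6 × 0.8
     = 1068.6 + 405.44 + 261.4 = 1735.4 kPa.
Net ultimate: q_net = 1735.4 − 14.276 = 1721.2 kPa.
q_all(net) = 1721.2 / 2 = 860.58 kPa.

q_all(net) ≈ 861 kPa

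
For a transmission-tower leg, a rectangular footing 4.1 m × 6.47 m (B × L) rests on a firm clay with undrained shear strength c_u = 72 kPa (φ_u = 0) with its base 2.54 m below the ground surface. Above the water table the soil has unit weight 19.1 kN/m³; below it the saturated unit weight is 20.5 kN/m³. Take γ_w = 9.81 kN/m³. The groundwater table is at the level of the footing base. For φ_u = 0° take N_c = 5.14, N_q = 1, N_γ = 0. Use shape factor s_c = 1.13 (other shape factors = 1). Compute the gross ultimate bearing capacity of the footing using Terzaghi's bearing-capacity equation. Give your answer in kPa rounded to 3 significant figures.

Overburden at base level: q = 19.1 × 2.54 = 48.514 kPa.
Cohesion term c·N_c·s_c = 72 × 5.14 × 1.13 = 418.19 kPa; surcharge term q·N_q = 48.514 × 1 = 48.514 kPa.
q_ult = 418.19 + 48.514 = 466.7 kPa.

q_ult ≈ 467 kPa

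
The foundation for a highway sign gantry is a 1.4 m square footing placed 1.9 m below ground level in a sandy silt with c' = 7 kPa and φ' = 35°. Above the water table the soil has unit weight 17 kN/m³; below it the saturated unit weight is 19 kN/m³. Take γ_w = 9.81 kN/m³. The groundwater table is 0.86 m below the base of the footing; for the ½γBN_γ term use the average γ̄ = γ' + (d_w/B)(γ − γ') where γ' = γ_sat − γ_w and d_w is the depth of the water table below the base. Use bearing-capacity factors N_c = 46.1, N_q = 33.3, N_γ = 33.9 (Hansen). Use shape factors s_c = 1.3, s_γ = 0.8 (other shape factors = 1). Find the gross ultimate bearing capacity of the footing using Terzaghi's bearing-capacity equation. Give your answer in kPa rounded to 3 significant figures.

q_ult ≈ 1760 kPa

q = γ·D_f = 17 × 1.9 = 32.3 kPa.
γ' = 9.19 kN/m³; averaging over the depth B below the base, γ̄ = γ' + (d_w/B)(γ − γ') = 13.988 kN/m³.
c·N_c·s_c = 7 × 46.1 × 1.3 = 419.51 kPa
q·N_q = 32.3 × 33.3 = 1075.6 kPa
0.5·γ·B·N_γ·s_γ = 0.5 × 13.988 × 1.4 × 33.9 × 0.8 = 265.54 kPa
q_ult = 419.51 + 1075.6 + 265.54 = 1760.6 kPa.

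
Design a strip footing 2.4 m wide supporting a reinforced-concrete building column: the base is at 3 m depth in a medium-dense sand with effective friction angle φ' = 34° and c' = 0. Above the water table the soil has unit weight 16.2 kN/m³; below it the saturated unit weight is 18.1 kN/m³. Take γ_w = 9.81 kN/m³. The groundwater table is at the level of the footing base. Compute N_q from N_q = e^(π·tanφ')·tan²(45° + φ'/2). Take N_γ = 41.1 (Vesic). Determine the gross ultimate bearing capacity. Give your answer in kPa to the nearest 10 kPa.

tan34° = 0.6745, so N_q = e^(π×0.6745)·tan²(62°) = 8.323 × 3.537 = 29.44.
Effective surcharge at the founding depth q = γ·D_f = 16.2 × 3 = 48.6 kPa.
The water table coincides with the base, so in the self-weight term γ → γ' = 8.29 kN/m³.
q_ult = q·N_q + 0.5·γ·B·N_γ
     = 48.6 × 29.44 + 0.5 × 8.29 × 2.4 × 41.1
     = 1430.8 + 408.86 = 1839.6 kPa.

q_ult ≈ 1840 kPa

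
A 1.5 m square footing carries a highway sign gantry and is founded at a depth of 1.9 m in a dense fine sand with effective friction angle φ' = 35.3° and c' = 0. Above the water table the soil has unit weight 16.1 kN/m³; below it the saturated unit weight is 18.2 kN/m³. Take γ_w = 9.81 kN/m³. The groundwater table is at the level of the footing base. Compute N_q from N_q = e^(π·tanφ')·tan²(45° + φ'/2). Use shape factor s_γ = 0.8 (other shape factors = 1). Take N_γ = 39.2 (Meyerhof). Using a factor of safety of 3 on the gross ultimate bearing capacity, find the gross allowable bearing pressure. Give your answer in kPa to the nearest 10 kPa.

N_q = e^(π·tan35.3°)·tan²(62.65°) = 34.57.
Effective surcharge at the founding depth q = γ·D_f = 16.1 × 1.9 = 30.59 kPa.
The water table coincides with the base, so in the self-weight term γ → γ' = 8.39 kN/m³.
q_ult = q·N_q + 0.5·γ·B·N_γ·s_γ
     = 30.59 × 34.565 + 0.5 × 8.39 × 1.5 × 39.2 × 0.8
     = 1057.4 + 197.33 = 1254.7 kPa.
q_all = 1254.7 / 3 = 418.23 kPa.

q_all ≈ 420 kPa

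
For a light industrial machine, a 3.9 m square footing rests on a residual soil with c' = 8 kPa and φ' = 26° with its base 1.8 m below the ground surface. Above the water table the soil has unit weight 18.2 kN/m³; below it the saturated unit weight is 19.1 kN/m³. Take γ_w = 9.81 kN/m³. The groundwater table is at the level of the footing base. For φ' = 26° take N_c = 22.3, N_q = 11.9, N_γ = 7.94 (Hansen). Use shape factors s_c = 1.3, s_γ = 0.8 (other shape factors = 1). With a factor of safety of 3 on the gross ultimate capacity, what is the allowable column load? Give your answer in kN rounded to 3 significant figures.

P_all ≈ 3740 kN

Effective surcharge at the founding depth q = γ·D_f = 18.2 × 1.8 = 32.76 kPa.
The water table coincides with the base, so in the self-weight term γ → γ' = 9.29 kN/m³.
q_ult = c·N_c·s_c + q·N_q + 0.5·γ·B·N_γ·s_γ
     = 8 × 22.3 × 1.3 + 32.76 × 11.9 + 0.5 × 9.29 × 3.9 × 7.94 × 0.8
     = 231.92 + 389.84 + 115.07 = 736.83 kPa.
Gross allowable pressure q_all = 736.83 / 3 = 245.61 kPa.
Footing area = 15.21 m², so allowable column load = 245.61 × 15.21 = 3735.7 kN.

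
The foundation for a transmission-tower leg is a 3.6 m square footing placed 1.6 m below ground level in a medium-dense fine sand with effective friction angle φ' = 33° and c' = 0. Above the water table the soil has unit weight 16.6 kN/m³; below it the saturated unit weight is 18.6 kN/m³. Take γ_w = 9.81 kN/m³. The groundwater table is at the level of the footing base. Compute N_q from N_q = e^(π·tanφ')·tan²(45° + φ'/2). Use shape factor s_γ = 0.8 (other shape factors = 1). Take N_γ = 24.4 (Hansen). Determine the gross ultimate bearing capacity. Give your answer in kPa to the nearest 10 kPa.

tan33° = 0.6494, so N_q = e^(π×0.6494)·tan²(61.5°) = 7.692 × 3.392 = 26.09.
q = γ·D_f = 16.6 × 1.6 = 26.56 kPa.
For the ½γBN_γ term take γ' = 18.6 − 9.81 = 8.79 kN/m³ (soil below base is submerged).
q·N_q = 26.56 × 26.092 = 693 kPa
0.5·γ·B·N_γ·s_γ = 0.5 × 8.79 × 3.6 × 24.4 × 0.8 = 308.85 kPa
q_ult = 693 + 308.85 = 1001.8 kPa.

q_ult ≈ 1000 kPa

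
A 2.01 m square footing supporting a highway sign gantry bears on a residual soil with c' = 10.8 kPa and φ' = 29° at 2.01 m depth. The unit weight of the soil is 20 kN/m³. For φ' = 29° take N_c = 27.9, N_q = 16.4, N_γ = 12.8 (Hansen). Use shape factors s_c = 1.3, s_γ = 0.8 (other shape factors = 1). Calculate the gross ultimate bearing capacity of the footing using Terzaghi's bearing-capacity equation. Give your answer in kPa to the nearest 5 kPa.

q = γ·D_f = 20 × 2.01 = 40.2 kPa.
c·N_c·s_c = 10.8 × 27.9 × 1.3 = 391.72 kPa
q·N_q = 40.2 × 16.4 = 659.28 kPa
0.5·γ·B·N_γ·s_γ = 0.5 × 20 × 2.01 × 12.8 × 0.8 = 205.82 kPa
q_ult = 391.72 + 659.28 + 205.82 = 1256.8 kPa.

q_ult ≈ 1255 kPa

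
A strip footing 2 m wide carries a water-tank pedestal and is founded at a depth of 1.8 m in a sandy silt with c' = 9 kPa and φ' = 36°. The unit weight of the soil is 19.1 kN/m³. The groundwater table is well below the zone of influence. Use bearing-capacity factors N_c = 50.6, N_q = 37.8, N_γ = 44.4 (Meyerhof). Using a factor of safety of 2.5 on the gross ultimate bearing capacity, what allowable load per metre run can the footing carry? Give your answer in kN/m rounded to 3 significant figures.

Effective surcharge at the founding depth q = γ·D_f = 19.1 × 1.8 = 34.38 kPa.
q_ult = c·N_c + q·N_q + 0.5·γ·B·N_γ
     = 9 × 50.6 + 34.38 × 37.8 + 0.5 × 19.1 × 2 × 44.4
     = 455.4 + 1299.6 + 848.04 = 2603 kPa.
Gross allowable pressure q_all = 2603 / 2.5 = 1041.2 kPa.
Allowable wall load = q_all × B = 1041.2 × 2 = 2082.4 kN per metre run.

≈ 2080 kN/m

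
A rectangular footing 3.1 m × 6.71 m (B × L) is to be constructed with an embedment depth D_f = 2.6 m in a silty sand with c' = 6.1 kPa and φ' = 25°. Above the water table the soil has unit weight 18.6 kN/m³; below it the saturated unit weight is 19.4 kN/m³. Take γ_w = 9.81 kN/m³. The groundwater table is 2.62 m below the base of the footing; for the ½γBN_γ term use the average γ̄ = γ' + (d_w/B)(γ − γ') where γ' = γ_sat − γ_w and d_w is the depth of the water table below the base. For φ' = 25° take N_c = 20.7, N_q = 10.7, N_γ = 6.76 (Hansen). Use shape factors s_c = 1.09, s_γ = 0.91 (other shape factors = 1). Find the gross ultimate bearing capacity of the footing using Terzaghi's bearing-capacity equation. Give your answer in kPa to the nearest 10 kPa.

q_ult ≈ 820 kPa

q = γ·D_f = 18.6 × 2.6 = 48.36 kPa.
γ' = 9.59 kN/m³; averaging over the depth B below the base, γ̄ = γ' + (d_w/B)(γ − γ') = 17.205 kN/m³.
c·N_c·s_c = 6.1 × 20.7 × 1.09 = 137.63 kPa
q·N_q = 48.36 × 10.7 = 517.45 kPa
0.5·γ·B·N_γ·s_γ = 0.5 × 17.205 × 3.1 × 6.76 × 0.91 = 164.05 kPa
q_ult = 137.63 + 517.45 + 164.05 = 819.13 kPa.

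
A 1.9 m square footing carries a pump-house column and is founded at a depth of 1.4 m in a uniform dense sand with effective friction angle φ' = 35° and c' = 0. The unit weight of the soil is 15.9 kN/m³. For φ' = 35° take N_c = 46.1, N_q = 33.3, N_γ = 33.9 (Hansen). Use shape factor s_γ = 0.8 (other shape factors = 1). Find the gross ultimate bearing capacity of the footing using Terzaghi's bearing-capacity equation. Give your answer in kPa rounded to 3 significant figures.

q = γ·D_f = 15.9 × 1.4 = 22.26 kPa.
q·N_q = 22.26 × 33.3 = 741.26 kPa
0.5·γ·B·N_γ·s_γ = 0.5 × 15.9 × 1.9 × 33.9 × 0.8 = 409.65 kPa
q_ult = 741.26 + 409.65 = 1150.9 kPa.

q_ult ≈ 1150 kPa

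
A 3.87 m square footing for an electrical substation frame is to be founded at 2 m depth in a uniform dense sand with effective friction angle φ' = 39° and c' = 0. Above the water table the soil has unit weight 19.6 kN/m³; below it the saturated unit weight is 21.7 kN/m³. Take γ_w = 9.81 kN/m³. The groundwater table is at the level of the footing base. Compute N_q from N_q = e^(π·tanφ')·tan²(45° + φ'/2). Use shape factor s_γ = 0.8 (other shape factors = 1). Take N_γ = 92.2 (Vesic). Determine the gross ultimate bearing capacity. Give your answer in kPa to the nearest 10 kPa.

q_ult ≈ 3890 kPa

tan39° = 0.8098, so N_q = e^(π×0.8098)·tan²(64.5°) = 12.731 × 4.395 = 55.96.
Overburden at base level: q = 19.6 × 2 = 39.2 kPa.
Below the base the soil is submerged, so the ½γBN_γ term uses γ' = 21.7 − 9.81 = 11.89 kN/m³.
Surcharge term q·N_q = 39.2 × 55.957 = 2193.5 kPa; self-weight term 0.5·γ·B·N_γ·s_γ = 0.5 × 11.89 × 3.87 × 92.2 × 0.8 = 1697 kPa.
q_ult = 2193.5 + 1697 = 3890.5 kPa.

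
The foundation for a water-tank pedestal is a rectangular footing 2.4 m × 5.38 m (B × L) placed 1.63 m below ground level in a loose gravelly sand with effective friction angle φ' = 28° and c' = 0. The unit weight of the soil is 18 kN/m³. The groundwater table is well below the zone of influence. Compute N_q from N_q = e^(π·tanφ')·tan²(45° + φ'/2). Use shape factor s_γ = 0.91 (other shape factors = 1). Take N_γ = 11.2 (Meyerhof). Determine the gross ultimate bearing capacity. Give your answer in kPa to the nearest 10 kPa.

q_ult ≈ 650 kPa

tan28° = 0.5317, so N_q = e^(π×0.5317)·tan²(59°) = 5.314 × 2.77 = 14.72.
Effective surcharge at the founding depth q = γ·D_f = 18 × 1.63 = 29.34 kPa.
q_ult = q·N_q + 0.5·γ·B·N_γ·s_γ
     = 29.34 × 14.72 + 0.5 × 18 × 2.4 × 11.2 × 0.91
     = 431.88 + 220.15 = 652.03 kPa.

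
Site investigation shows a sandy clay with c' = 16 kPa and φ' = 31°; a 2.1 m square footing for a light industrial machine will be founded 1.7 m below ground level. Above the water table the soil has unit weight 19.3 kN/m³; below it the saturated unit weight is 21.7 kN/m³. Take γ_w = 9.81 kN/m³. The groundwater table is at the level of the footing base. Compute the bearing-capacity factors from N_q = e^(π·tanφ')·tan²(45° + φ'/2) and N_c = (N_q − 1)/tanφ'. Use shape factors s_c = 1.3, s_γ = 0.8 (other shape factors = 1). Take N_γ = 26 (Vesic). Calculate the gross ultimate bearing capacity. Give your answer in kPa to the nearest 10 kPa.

tan31° = 0.6009, so N_q = e^(π×0.6009)·tan²(60.5°) = 6.604 × 3.124 = 20.63.
N_c = (20.63 − 1)/tan31° = 32.67.
Effective surcharge at the founding depth q = γ·D_f = 19.3 × 1.7 = 32.81 kPa.
The water table coincides with the base, so in the self-weight term γ → γ' = 11.89 kN/m³.
q_ult = c·N_c·s_c + q·N_q + 0.5·γ·B·N_γ·s_γ
     = 16 × 32.671 × 1.3 + 32.81 × 20.631 + 0.5 × 11.89 × 2.1 × 26 × 0.8
     = 679.56 + 676.9 + 259.68 = 1616.1 kPa.

q_ult ≈ 1620 kPa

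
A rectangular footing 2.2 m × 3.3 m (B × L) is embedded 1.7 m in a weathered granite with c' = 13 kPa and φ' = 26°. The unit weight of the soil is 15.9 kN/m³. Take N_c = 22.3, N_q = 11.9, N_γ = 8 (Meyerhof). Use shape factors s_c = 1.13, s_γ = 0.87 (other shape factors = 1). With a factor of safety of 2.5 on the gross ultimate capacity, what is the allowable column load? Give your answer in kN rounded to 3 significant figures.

Overburden at base level: q = 15.9 × 1.7 = 27.03 kPa.
Cohesion term c·N_c·s_c = 13 × 22.3 × 1.13 = 327.59 kPa; surcharge term q·N_q = 27.03 × 11.9 = 321.66 kPa; self-weight term 0.5·γ·B·N_γ·s_γ = 0.5 × 15.9 × 2.2 × 8 × 0.87 = 121.73 kPa.
q_ult = 327.59 + 321.66 + 121.73 = 770.97 kPa.
Gross allowable pressure q_all = 770.97 / 2.5 = 308.39 kPa.
Footing area = 7.26 m², so allowable column load = 308.39 × 7.26 = 2238.9 kN.

P_all ≈ 2240 kN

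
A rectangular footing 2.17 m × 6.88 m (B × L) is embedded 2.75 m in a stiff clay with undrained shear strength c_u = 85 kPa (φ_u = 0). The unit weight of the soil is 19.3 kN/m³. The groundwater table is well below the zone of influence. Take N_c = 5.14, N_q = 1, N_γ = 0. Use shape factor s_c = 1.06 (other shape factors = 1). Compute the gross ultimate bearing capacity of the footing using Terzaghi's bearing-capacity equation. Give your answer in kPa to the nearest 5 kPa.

q_ult ≈ 515 kPa

Effective surcharge at the founding depth q = γ·D_f = 19.3 × 2.75 = 53.075 kPa.
q_ult = c·N_c·s_c + q·N_q
     = 85 × 5.14 × 1.06 + 53.075 × 1
     = 463.11 + 53.075 = 516.19 kPa.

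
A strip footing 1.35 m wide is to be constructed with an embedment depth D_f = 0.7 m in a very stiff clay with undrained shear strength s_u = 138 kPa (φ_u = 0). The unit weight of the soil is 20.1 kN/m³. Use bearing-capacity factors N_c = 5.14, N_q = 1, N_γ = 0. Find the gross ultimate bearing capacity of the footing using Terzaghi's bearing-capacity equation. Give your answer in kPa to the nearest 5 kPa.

Overburden at base level: q = 20.1 × 0.7 = 14.07 kPa.
Cohesion term c·N_c = 138 × 5.14 = 709.32 kPa; surcharge term q·N_q = 14.07 × 1 = 14.07 kPa.
q_ult = 709.32 + 14.07 = 723.39 kPa.

q_ult ≈ 725 kPa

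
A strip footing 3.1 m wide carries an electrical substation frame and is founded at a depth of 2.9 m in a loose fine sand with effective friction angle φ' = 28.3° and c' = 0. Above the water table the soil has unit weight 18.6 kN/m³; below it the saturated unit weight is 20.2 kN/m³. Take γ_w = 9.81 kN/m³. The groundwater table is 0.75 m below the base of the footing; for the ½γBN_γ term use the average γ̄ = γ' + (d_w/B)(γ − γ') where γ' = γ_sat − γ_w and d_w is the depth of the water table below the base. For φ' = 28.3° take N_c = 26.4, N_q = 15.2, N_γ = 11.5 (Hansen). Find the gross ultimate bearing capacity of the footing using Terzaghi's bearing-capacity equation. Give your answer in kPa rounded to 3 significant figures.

Effective surcharge at the founding depth q = γ·D_f = 18.6 × 2.9 = 53.94 kPa.
With d_w = 0.75 m < B, γ̄ = 10.39 + (0.75/3.1) × (18.6 − 10.39) = 12.376 kN/m³.
q_ult = q·N_q + 0.5·γ·B·N_γ
     = 53.94 × 15.2 + 0.5 × 12.376 × 3.1 × 11.5
     = 819.89 + 220.61 = 1040.5 kPa.

q_ult ≈ 1040 kPa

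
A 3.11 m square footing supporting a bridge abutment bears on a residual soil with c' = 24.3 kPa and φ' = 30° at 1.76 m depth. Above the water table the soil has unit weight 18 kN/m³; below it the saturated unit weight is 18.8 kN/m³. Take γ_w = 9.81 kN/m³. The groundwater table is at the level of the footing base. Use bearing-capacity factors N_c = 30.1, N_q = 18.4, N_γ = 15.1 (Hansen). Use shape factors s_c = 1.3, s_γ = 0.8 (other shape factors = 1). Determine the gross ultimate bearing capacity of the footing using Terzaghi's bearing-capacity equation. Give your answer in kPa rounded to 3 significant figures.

q = γ·D_f = 18 × 1.76 = 31.68 kPa.
For the ½γBN_γ term take γ' = 18.8 − 9.81 = 8.99 kN/m³ (soil below base is submerged).
c·N_c·s_c = 24.3 × 30.1 × 1.3 = 950.86 kPa
q·N_q = 31.68 × 18.4 = 582.91 kPa
0.5·γ·B·N_γ·s_γ = 0.5 × 8.99 × 3.11 × 15.1 × 0.8 = 168.87 kPa
q_ult = 950.86 + 582.91 + 168.87 = 1702.6 kPa.

q_ult ≈ 1700 kPa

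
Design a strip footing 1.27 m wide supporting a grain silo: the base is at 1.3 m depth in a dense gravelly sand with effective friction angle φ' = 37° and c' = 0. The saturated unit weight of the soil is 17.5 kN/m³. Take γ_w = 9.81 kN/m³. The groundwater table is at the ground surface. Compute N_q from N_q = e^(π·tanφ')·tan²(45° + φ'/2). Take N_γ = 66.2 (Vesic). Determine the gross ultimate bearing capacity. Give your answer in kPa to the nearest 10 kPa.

tan37° = 0.7536, so N_q = e^(π×0.7536)·tan²(63.5°) = 10.669 × 4.023 = 42.92.
γ' = 17.5 − 9.81 = 7.69 kN/m³ (submerged throughout). q = 7.69 × 1.3 = 9.997 kPa; the same γ' applies in the ½γBN_γ term.
q·N_q = 9.997 × 42.92 = 429.07 kPa
0.5·γ·B·N_γ = 0.5 × 7.69 × 1.27 × 66.2 = 323.26 kPa
q_ult = 429.07 + 323.26 = 752.33 kPa.

q_ult ≈ 750 kPa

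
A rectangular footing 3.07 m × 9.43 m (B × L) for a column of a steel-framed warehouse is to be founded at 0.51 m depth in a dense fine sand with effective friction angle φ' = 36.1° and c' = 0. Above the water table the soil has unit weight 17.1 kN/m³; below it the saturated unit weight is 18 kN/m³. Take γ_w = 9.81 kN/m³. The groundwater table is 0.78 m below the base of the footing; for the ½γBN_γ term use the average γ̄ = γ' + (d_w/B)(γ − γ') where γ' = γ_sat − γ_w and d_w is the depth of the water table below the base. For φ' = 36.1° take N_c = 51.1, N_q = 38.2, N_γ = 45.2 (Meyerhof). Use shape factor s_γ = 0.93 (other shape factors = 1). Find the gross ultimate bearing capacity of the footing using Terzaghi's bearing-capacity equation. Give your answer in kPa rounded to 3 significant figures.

q = γ·D_f = 17.1 × 0.51 = 8.721 kPa.
γ' = 8.19 kN/m³; averaging over the depth B below the base, γ̄ = γ' + (d_w/B)(γ − γ') = 10.454 kN/m³.
q·N_q = 8.721 × 38.2 = 333.14 kPa
0.5·γ·B·N_γ·s_γ = 0.5 × 10.454 × 3.07 × 45.2 × 0.93 = 674.53 kPa
q_ult = 333.14 + 674.53 = 1007.7 kPa.

q_ult ≈ 1010 kPa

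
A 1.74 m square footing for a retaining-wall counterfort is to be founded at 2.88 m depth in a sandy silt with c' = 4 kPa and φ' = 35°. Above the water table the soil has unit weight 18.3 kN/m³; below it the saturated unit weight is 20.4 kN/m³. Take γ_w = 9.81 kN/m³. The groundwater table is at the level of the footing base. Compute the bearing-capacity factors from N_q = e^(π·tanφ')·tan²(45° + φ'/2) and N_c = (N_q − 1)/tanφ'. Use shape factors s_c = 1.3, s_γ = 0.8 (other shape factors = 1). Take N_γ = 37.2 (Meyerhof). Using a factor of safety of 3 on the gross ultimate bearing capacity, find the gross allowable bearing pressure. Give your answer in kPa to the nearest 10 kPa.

q_all ≈ 760 kPa

N_q = e^(π·tan35°)·tan²(62.5°) = 33.3; N_c = (N_q − 1)/tanφ' = 46.12.
q = γ·D_f = 18.3 × 2.88 = 52.704 kPa.
For the ½γBN_γ term take γ' = 20.4 − 9.81 = 10.59 kN/m³ (soil below base is submerged).
c·N_c·s_c = 4 × 46.124 × 1.3 = 239.84 kPa
q·N_q = 52.704 × 33.296 = 1754.8 kPa
0.5·γ·B·N_γ·s_γ = 0.5 × 10.59 × 1.74 × 37.2 × 0.8 = 274.19 kPa
q_ult = 239.84 + 1754.8 + 274.19 = 2268.9 kPa.
q_all = 2268.9 / 3 = 756.29 kPa.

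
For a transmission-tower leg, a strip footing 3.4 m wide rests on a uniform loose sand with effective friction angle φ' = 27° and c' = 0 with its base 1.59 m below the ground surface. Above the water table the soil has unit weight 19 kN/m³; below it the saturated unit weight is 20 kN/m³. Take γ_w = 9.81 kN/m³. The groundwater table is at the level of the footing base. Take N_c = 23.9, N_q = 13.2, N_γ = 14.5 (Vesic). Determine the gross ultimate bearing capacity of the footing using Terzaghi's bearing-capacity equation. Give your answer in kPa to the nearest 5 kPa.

Effective surcharge at the founding depth q = γ·D_f = 19 × 1.59 = 30.21 kPa.
The water table coincides with the base, so in the self-weight term γ → γ' = 10.19 kN/m³.
q_ult = q·N_q + 0.5·γ·B·N_γ
     = 30.21 × 13.2 + 0.5 × 10.19 × 3.4 × 14.5
     = 398.77 + 251.18 = 649.96 kPa.

q_ult ≈ 650 kPa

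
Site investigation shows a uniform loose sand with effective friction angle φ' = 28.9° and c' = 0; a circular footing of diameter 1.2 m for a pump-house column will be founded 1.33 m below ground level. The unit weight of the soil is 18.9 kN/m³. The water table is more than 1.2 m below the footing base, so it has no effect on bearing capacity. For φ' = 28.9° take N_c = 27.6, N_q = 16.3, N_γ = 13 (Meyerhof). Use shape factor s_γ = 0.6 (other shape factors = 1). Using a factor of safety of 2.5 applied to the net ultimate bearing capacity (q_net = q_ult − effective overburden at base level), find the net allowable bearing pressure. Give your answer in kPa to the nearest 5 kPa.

q = γ·D_f = 18.9 × 1.33 = 25.137 kPa.
q·N_q = 25.137 × 16.3 = 409.73 kPa
0.5·γ·B·N_γ·s_γ = 0.5 × 18.9 × 1.2 × 13 × 0.6 = 88.452 kPa
q_ult = 409.73 + 88.452 = 498.19 kPa.
Net ultimate: q_net = 498.19 − 25.137 = 473.05 kPa.
q_all(net) = 473.05 / 2.5 = 189.22 kPa.

q_all(net) ≈ 190 kPa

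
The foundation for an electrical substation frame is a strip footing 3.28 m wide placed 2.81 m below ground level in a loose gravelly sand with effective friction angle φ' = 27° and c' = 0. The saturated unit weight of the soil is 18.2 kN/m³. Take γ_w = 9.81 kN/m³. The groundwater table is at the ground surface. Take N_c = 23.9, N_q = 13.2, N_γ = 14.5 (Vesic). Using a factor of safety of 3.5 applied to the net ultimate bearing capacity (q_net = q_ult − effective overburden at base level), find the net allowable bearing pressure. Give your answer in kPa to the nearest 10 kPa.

With the water table at the surface the whole profile is submerged: γ' = 18.2 − 9.81 = 8.39 kN/m³, so q = γ'·D_f = 23.576 kPa; the same γ' applies in the ½γBN_γ term.
q_ult = q·N_q + 0.5·γ·B·N_γ
     = 23.576 × 13.2 + 0.5 × 8.39 × 3.28 × 14.5
     = 311.2 + 199.51 = 510.72 kPa.
Net ultimate: q_net = 510.72 − 23.576 = 487.14 kPa.
q_all(net) = 487.14 / 3.5 = 139.18 kPa.

q_all(net) ≈ 140 kPa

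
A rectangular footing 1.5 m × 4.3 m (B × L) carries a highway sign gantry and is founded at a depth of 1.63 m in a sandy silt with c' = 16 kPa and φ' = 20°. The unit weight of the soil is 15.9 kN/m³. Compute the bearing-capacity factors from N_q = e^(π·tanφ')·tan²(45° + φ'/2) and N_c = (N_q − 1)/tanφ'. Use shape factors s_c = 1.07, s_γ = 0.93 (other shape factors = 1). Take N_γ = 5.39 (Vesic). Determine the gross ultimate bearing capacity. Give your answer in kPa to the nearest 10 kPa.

q_ult ≈ 480 kPa

tan20° = 0.364, so N_q = e^(π×0.364)·tan²(55°) = 3.138 × 2.04 = 6.4.
N_c = (6.4 − 1)/tan20° = 14.83.
q = γ·D_f = 15.9 × 1.63 = 25.917 kPa.
c·N_c·s_c = 16 × 14.835 × 1.07 = 253.97 kPa
q·N_q = 25.917 × 6.3994 = 165.85 kPa
0.5·γ·B·N_γ·s_γ = 0.5 × 15.9 × 1.5 × 5.39 × 0.93 = 59.776 kPa
q_ult = 253.97 + 165.85 + 59.776 = 479.6 kPa.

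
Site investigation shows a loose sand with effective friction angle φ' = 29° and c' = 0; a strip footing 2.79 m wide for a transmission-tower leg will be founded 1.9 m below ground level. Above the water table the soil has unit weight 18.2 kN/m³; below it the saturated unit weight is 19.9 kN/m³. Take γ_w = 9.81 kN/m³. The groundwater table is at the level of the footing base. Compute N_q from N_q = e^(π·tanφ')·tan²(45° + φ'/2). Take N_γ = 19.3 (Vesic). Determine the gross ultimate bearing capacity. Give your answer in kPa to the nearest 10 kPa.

q_ult ≈ 840 kPa

tan29° = 0.5543, so N_q = e^(π×0.5543)·tan²(59.5°) = 5.705 × 2.882 = 16.44.
q = γ·D_f = 18.2 × 1.9 = 34.58 kPa.
For the ½γBN_γ term take γ' = 19.9 − 9.81 = 10.09 kN/m³ (soil below base is submerged).
q·N_q = 34.58 × 16.443 = 568.61 kPa
0.5·γ·B·N_γ = 0.5 × 10.09 × 2.79 × 19.3 = 271.66 kPa
q_ult = 568.61 + 271.66 = 840.27 kPa.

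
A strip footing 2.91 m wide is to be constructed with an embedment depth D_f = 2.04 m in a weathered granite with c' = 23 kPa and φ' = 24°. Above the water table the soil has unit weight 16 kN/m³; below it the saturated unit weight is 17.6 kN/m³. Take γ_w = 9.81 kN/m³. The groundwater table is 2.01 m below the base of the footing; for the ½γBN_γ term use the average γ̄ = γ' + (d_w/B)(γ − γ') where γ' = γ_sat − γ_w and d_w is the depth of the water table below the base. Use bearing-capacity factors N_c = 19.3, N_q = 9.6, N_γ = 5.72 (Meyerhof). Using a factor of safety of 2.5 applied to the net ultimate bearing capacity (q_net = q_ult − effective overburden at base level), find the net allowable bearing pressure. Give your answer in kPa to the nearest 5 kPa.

Overburden at base level: q = 16 × 2.04 = 32.64 kPa.
The water table is 2.01 m below the base (< B = 2.91 m), so the ½γBN_γ term uses γ̄ = γ' + (d_w/B)(γ − γ') = 7.79 + (2.01/2.91)(16 − 7.79) = 13.461 kN/m³.
Cohesion term c·N_c = 23 × 19.3 = 443.9 kPa; surcharge term q·N_q = 32.64 × 9.6 = 313.34 kPa; self-weight term 0.5·γ·B·N_γ = 0.5 × 13.461 × 2.91 × 5.72 = 112.03 kPa.
q_ult = 443.9 + 313.34 + 112.03 = 869.27 kPa.
Net ultimate: q_net = 869.27 − 32.64 = 836.63 kPa.
q_all(net) = 836.63 / 2.5 = 334.65 kPa.

q_all(net) ≈ 335 kPa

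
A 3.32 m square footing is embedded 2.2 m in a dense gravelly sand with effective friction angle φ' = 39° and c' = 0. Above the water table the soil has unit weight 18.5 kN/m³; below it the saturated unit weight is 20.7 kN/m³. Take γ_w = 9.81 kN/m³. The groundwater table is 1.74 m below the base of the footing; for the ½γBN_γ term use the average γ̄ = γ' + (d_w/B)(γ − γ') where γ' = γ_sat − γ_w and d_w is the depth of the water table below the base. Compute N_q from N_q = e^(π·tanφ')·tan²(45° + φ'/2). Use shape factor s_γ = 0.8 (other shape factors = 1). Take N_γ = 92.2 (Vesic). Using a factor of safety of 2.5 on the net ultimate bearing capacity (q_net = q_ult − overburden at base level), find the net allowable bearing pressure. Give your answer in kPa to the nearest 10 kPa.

N_q = e^(π·tan39°)·tan²(64.5°) = 55.96.
Effective surcharge at the founding depth q = γ·D_f = 18.5 × 2.2 = 40.7 kPa.
With d_w = 1.74 m < B, γ̄ = 10.89 + (1.74/3.32) × (18.5 − 10.89) = 14.878 kN/m³.
q_ult = q·N_q + 0.5·γ·B·N_γ·s_γ
     = 40.7 × 55.957 + 0.5 × 14.878 × 3.32 × 92.2 × 0.8
     = 2277.5 + 1821.7 = 4099.2 kPa.
q_net = 4099.2 − 40.7 = 4058.5 kPa.
q_all(net) = 4058.5 / 2.5 = 1623.4 kPa.

q_all(net) ≈ 1620 kPa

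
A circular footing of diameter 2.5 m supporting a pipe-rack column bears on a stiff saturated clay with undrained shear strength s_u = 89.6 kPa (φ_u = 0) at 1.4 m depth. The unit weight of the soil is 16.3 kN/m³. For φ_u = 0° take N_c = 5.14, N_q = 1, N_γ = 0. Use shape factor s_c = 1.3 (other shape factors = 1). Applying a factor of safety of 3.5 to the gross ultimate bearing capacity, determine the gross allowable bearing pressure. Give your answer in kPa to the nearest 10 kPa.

Effective surcharge at the founding depth q = γ·D_f = 16.3 × 1.4 = 22.82 kPa.
q_ult = c·N_c·s_c + q·N_q
     = 89.6 × 5.14 × 1.3 + 22.82 × 1
     = 598.71 + 22.82 = 621.53 kPa.
q_all = q_ult / FS = 621.53 / 3.5 = 177.58 kPa.

q_all ≈ 180 kPa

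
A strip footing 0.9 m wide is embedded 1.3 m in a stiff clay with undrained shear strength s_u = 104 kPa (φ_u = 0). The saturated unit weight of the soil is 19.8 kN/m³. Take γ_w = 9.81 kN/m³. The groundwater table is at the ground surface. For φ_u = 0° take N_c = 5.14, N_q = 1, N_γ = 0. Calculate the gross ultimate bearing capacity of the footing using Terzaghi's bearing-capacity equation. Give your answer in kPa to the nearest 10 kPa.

With the water table at the surface the whole profile is submerged: γ' = 19.8 − 9.81 = 9.99 kN/m³, so q = γ'·D_f = 12.987 kPa.
q_ult = c·N_c + q·N_q
     = 104 × 5.14 + 12.987 × 1
     = 534.56 + 12.987 = 547.55 kPa.

q_ult ≈ 550 kPa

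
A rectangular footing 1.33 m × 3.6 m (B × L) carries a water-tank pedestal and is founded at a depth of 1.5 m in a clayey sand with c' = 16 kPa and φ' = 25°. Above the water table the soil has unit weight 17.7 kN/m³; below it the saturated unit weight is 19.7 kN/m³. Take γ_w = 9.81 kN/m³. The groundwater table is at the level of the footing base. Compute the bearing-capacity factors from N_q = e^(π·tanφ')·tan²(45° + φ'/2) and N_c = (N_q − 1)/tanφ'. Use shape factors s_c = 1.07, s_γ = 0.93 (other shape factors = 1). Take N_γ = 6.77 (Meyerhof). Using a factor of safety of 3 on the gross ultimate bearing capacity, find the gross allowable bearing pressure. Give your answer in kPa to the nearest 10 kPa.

q_all ≈ 230 kPa

N_q = e^(π·tan25°)·tan²(57.5°) = 10.66; N_c = (N_q − 1)/tanφ' = 20.72.
q = γ·D_f = 17.7 × 1.5 = 26.55 kPa.
For the ½γBN_γ term take γ' = 19.7 − 9.81 = 9.89 kN/m³ (soil below base is submerged).
c·N_c·s_c = 16 × 20.721 × 1.07 = 354.74 kPa
q·N_q = 26.55 × 10.662 = 283.08 kPa
0.5·γ·B·N_γ·s_γ = 0.5 × 9.89 × 1.33 × 6.77 × 0.93 = 41.409 kPa
q_ult = 354.74 + 283.08 + 41.409 = 679.22 kPa.
q_all = 679.22 / 3 = 226.41 kPa.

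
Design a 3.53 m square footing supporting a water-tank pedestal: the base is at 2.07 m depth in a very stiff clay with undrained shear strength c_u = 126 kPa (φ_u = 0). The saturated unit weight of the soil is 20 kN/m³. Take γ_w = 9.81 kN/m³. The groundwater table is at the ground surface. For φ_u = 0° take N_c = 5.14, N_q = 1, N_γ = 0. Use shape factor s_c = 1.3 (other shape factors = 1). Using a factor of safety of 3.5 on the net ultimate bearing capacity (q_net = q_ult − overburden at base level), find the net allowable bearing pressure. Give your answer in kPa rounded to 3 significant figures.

Water table at ground surface, so effective unit weight γ' = 20 − 9.81 = 10.19 kN/m³ is used throughout; overburden q = 10.19 × 2.07 = 21.093 kPa.
Cohesion term c·N_c·s_c = 126 × 5.14 × 1.3 = 841.93 kPa; surcharge term q·N_q = 21.093 × 1 = 21.093 kPa.
q_ult = 841.93 + 21.093 = 863.03 kPa.
q_net = 863.03 − 21.093 = 841.93 kPa.
q_all(net) = 841.93 / 3.5 = 240.55 kPa.

q_all(net) ≈ 241 kPa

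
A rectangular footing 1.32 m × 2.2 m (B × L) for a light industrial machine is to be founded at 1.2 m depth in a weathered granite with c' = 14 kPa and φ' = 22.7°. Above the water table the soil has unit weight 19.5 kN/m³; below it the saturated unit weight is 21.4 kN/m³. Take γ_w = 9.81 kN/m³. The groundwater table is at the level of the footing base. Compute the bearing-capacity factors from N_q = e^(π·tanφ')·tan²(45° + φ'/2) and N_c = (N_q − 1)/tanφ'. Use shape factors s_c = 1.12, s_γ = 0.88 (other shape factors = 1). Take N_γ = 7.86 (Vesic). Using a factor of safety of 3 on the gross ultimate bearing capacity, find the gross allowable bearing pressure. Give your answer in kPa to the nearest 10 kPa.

N_q = e^(π·tan22.7°)·tan²(56.35°) = 8.4; N_c = (N_q − 1)/tanφ' = 17.69.
q = γ·D_f = 19.5 × 1.2 = 23.4 kPa.
For the ½γBN_γ term take γ' = 21.4 − 9.81 = 11.59 kN/m³ (soil below base is submerged).
c·N_c·s_c = 14 × 17.688 × 1.12 = 277.35 kPa
q·N_q = 23.4 × 8.399 = 196.54 kPa
0.5·γ·B·N_γ·s_γ = 0.5 × 11.59 × 1.32 × 7.86 × 0.88 = 52.909 kPa
q_ult = 277.35 + 196.54 + 52.909 = 526.79 kPa.
q_all = 526.79 / 3 = 175.6 kPa.

q_all ≈ 180 kPa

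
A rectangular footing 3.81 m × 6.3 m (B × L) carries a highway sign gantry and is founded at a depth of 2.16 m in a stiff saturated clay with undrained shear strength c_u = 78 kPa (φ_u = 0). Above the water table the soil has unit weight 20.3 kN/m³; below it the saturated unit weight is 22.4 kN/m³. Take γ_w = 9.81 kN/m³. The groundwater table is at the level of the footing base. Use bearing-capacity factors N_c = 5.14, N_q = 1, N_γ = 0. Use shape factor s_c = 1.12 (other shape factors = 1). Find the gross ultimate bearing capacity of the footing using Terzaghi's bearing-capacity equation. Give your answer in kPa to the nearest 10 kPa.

q_ult ≈ 490 kPa

Overburden at base level: q = 20.3 × 2.16 = 43.848 kPa.
Cohesion term c·N_c·s_c = 78 × 5.14 × 1.12 = 449.03 kPa; surcharge term q·N_q = 43.848 × 1 = 43.848 kPa.
q_ult = 449.03 + 43.848 = 492.88 kPa.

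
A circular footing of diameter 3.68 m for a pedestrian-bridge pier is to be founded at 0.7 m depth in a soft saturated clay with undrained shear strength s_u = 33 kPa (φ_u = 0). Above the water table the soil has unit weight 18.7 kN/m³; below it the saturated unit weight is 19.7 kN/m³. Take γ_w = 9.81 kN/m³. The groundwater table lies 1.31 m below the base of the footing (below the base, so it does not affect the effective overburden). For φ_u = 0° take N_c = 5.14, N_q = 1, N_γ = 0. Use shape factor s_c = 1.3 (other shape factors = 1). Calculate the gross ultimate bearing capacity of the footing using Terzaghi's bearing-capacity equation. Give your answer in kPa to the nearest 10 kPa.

q_ult ≈ 230 kPa

q = γ·D_f = 18.7 × 0.7 = 13.09 kPa.
c·N_c·s_c = 33 × 5.14 × 1.3 = 220.51 kPa
q·N_q = 13.09 × 1 = 13.09 kPa
q_ult = 220.51 + 13.09 = 233.6 kPa.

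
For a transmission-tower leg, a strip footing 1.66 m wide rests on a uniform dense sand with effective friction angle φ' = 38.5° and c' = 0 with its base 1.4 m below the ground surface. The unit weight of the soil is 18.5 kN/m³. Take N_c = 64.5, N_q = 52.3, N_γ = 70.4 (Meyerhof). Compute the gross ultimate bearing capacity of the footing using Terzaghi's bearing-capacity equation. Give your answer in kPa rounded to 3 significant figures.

q_ult ≈ 2440 kPa

Overburden at base level: q = 18.5 × 1.4 = 25.9 kPa.
Surcharge term q·N_q = 25.9 × 52.3 = 1354.6 kPa; self-weight term 0.5·γ·B·N_γ = 0.5 × 18.5 × 1.66 × 70.4 = 1081 kPa.
q_ult = 1354.6 + 1081 = 2435.6 kPa.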